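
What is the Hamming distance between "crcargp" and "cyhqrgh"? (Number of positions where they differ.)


String 1: 'crcargp'
String 2: 'cyhqrgh'
Compare each position: pos 0: 'c'=='c', pos 1: 'r'!='y', pos 2: 'c'!='h', pos 3: 'a'!='q', pos 4: 'r'=='r', pos 5: 'g'=='g', pos 6: 'p'!='h'
Differing positions: 4
Hamming distance: 4


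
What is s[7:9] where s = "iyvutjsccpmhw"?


Input string: 'iyvutjsccpmhw'
Operation: slice [7:9]
Extract characters: s[7]='c', s[8]='c'
Result: cc


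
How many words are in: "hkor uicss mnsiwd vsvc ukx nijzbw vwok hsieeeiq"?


Input string: 'hkor uicss mnsiwd vsvc ukx nijzbw vwok hsieeeiq'
Operation: split by spaces
Words found: 'hkor', 'uicss', 'mnsiwd', 'vsvc', 'ukx', 'nijzbw', 'vwok', 'hsieeeiq'
Word count: 8


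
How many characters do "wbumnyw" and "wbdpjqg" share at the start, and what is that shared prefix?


String 1: 'wbumnyw'
String 2: 'wbdpjqg'
Compare position by position:
pos 0: 'w' vs 'w' match
pos 1: 'b' vs 'b' match
pos 2: 'u' vs 'd' differ -> stop
Longest common prefix: "wb" (length 2)


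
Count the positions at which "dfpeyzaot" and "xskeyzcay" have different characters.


String 1: 'dfpeyzaot'
String 2: 'xskeyzcay'
Compare each position: pos 0: 'd'!='x', pos 1: 'f'!='s', pos 2: 'p'!='k', pos 3: 'e'=='e', pos 4: 'y'=='y', pos 5: 'z'=='z', pos 6: 'a'!='c', pos 7: 'o'!='a', pos 8: 't'!='y'
Differing positions: 6
Hamming distance: 6


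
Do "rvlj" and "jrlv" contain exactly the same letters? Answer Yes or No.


String 1: 'rvlj' -> sorted: 'jlrv'
String 2: 'jrlv' -> sorted: 'jlrv'
Compare sorted forms: 'jlrv' == 'jlrv'
Anagram: Yes


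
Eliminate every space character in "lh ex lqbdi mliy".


Input string: 'lh ex lqbdi mliy'
Operation: remove all spaces
Words: 'lh', 'ex', 'lqbdi', 'mliy'
Join without spaces: lhexlqbdimliy


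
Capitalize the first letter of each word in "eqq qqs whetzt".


Input string: 'eqq qqs whetzt'
Operation: capitalize first letter of each word
Word transformations: 'eqq'->'Eqq', 'qqs'->'Qqs', 'whetzt'->'Whetzt'
Result: Eqq Qqs Whetzt


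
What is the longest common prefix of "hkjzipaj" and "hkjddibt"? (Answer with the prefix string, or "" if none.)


String 1: 'hkjzipaj'
String 2: 'hkjddibt'
Compare position by position:
pos 0: 'h' vs 'h' match
pos 1: 'k' vs 'k' match
pos 2: 'j' vs 'j' match
pos 3: 'z' vs 'd' differ -> stop
Longest common prefix: "hkj" (length 3)


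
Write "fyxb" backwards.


Input string: 'fyxb'
Operation: reverse character order
Original order: 'f' -> 'y' -> 'x' -> 'b'
Reversed order: 'b' -> 'x' -> 'y' -> 'f'
Result: bxyf


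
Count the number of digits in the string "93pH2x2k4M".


Input string: '93pH2x2k4M'
Operation: count digit characters (0-9)
Scan: '9'(digit), '3'(digit), 'p', 'H', '2'(digit), 'x', '2'(digit), 'k', '4'(digit), 'M'
Digits found: 5
Result: 5


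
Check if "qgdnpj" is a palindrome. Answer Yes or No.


Input string: 'qgdnpj'
Reversed: 'jpndgq'
Compare pairs: s[0]='q' vs s[5]='j' (mismatch), s[1]='g' vs s[4]='p' (mismatch), s[2]='d' vs s[3]='n' (mismatch)
Palindrome: No


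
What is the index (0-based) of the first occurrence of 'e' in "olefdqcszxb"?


Input string: 'olefdqcszxb'
Target: 'e'
Scanning left to right: s[0]='o', s[1]='l', s[2]='e'
First match at index: 2


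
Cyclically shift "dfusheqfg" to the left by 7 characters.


Input: 'dfusheqfg', shift = 7
Operation: split at index 7 and swap parts
Front part s[0:7] = 'dfusheq'
Back part s[7:] = 'fg'
Rotated = back + front = 'fg' + 'dfusheq'
Result: fgdfusheq


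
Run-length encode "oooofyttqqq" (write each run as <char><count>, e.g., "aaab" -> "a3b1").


Input: 'oooofyttqqq'
Operation: identify consecutive runs
Runs: 'oooo' -> o4, 'f' -> f1, 'y' -> y1, 'tt' -> t2, 'qqq' -> q3
Encoded: o4f1y1t2q3


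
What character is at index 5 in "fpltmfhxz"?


Input string: 'fpltmfhxz'
Operation: get character at index 5
Index mapping: s[0]='f', s[1]='p', s[2]='l', s[3]='t', s[4]='m', s[5]='f'
Result: 'f'


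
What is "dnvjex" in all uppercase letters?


Input string: 'dnvjex'
Operation: convert each letter to uppercase
Mapping: 'd'->'D', 'n'->'N', 'v'->'V', 'j'->'J', 'e'->'E', 'x'->'X'
Result: DNVJEX


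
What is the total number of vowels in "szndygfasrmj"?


Input string: 'szndygfasrmj'
Operation: count vowels (a, e, i, o, u)
Scan: s[0]='s', s[1]='z', s[2]='n', s[3]='d', s[4]='y', s[5]='g', s[6]='f', s[7]='a' (vowel), s[8]='s', s[9]='r', s[10]='m', s[11]='j'
Vowels found: 1
Result: 1


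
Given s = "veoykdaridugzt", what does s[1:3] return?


Input string: 'veoykdaridugzt'
Operation: slice [1:3]
Extract characters: s[1]='e', s[2]='o'
Result: eo


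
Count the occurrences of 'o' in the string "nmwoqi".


Input string: 'nmwoqi'
Target character: 'o'
Scan each position: s[3]='o'
Matches found at indices: 3
Total: 1


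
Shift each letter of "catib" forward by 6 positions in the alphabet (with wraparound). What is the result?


Input: 'catib', shift = 6
Operation: for each letter, (position + 6) mod 26
Mapping: 'c'(2+6=8)->'i', 'a'(0+6=6)->'g', 't'(19+6=25)->'z', 'i'(8+6=14)->'o', 'b'(1+6=7)->'h'
Result: igzoh


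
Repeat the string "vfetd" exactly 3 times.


Input string: 'vfetd'
Operation: repeat 3 times
Concatenation: 'vfetd' + 'vfetd' + 'vfetd'
Result: vfetdvfetdvfetd


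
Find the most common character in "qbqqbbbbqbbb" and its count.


Input: 'qbqqbbbbqbbb'
Operation: tally each character
Counts: 'b':8, 'q':4
Maximum: 'b' appears 8 times


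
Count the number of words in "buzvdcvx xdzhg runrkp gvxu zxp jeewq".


Input string: 'buzvdcvx xdzhg runrkp gvxu zxp jeewq'
Operation: split by spaces
Words found: 'buzvdcvx', 'xdzhg', 'runrkp', 'gvxu', 'zxp', 'jeewq'
Word count: 6


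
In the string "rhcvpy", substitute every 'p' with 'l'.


Input string: 'rhcvpy'
Operation: replace 'p' with 'l'
Positions of 'p': 4
After replacement: rhcvly


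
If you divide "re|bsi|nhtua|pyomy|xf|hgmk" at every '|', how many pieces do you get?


Input string: 're|bsi|nhtua|pyomy|xf|hgmk'
Delimiter: '|'
Split result: 're', 'bsi', 'nhtua', 'pyomy', 'xf', 'hgmk'
Number of parts: 6


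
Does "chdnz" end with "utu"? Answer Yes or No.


Input string: 'chdnz'
Suffix to check: 'utu'
Last 3 characters of input: 'dnz'
Match: False
Result: No


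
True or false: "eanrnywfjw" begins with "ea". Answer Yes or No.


Input string: 'eanrnywfjw'
Prefix to check: 'ea'
First 2 characters of input: 'ea'
Match: True
Result: Yes


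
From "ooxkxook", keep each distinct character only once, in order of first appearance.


Input: 'ooxkxook'
Operation: keep first occurrence of each character
Scan: s[0]='o' new -> keep; s[1]='o' seen -> skip; s[2]='x' new -> keep; s[3]='k' new -> keep; s[4]='x' seen -> skip; s[5]='o' seen -> skip; s[6]='o' seen -> skip; s[7]='k' seen -> skip
Result: oxk


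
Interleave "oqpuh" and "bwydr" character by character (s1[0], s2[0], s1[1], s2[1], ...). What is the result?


String 1: 'oqpuh'
String 2: 'bwydr'
Operation: alternate characters
Pairs: 'o'+'b', 'q'+'w', 'p'+'y', 'u'+'d', 'h'+'r'
Result: obqwpyudhr


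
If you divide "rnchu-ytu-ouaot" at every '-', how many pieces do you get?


Input string: 'rnchu-ytu-ouaot'
Delimiter: '-'
Split result: 'rnchu', 'ytu', 'ouaot'
Number of parts: 3


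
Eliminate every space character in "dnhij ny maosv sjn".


Input string: 'dnhij ny maosv sjn'
Operation: remove all spaces
Words: 'dnhij', 'ny', 'maosv', 'sjn'
Join without spaces: dnhijnymaosvsjn


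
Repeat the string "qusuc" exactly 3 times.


Input string: 'qusuc'
Operation: repeat 3 times
Concatenation: 'qusuc' + 'qusuc' + 'qusuc'
Result: qusucqusucqusuc


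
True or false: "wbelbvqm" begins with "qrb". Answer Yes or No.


Input string: 'wbelbvqm'
Prefix to check: 'qrb'
First 3 characters of input: 'wbe'
Match: False
Result: No


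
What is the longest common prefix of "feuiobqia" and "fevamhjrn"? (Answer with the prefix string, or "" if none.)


String 1: 'feuiobqia'
String 2: 'fevamhjrn'
Compare position by position:
pos 0: 'f' vs 'f' match
pos 1: 'e' vs 'e' match
pos 2: 'u' vs 'v' differ -> stop
Longest common prefix: "fe" (length 2)


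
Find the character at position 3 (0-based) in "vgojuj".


Input string: 'vgojuj'
Operation: get character at index 3
Index mapping: s[0]='v', s[1]='g', s[2]='o', s[3]='j'
Result: 'j'


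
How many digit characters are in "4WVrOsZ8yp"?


Input string: '4WVrOsZ8yp'
Operation: count digit characters (0-9)
Scan: '4'(digit), 'W', 'V', 'r', 'O', 's', 'Z', '8'(digit), 'y', 'p'
Digits found: 2
Result: 2


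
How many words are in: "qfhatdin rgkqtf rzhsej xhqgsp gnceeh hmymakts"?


Input string: 'qfhatdin rgkqtf rzhsej xhqgsp gnceeh hmymakts'
Operation: split by spaces
Words found: 'qfhatdin', 'rgkqtf', 'rzhsej', 'xhqgsp', 'gnceeh', 'hmymakts'
Word count: 6


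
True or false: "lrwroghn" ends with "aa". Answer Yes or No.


Input string: 'lrwroghn'
Suffix to check: 'aa'
Last 2 characters of input: 'hn'
Match: False
Result: No


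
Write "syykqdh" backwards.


Input string: 'syykqdh'
Operation: reverse character order
Original order: 's' -> 'y' -> 'y' -> 'k' -> 'q' -> 'd' -> 'h'
Reversed order: 'h' -> 'd' -> 'q' -> 'k' -> 'y' -> 'y' -> 's'
Result: hdqkyys


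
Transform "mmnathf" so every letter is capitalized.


Input string: 'mmnathf'
Operation: convert each letter to uppercase
Mapping: 'm'->'M', 'm'->'M', 'n'->'N', 'a'->'A', 't'->'T', 'h'->'H', 'f'->'F'
Result: MMNATHF


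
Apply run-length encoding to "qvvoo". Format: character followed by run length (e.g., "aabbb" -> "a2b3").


Input: 'qvvoo'
Operation: identify consecutive runs
Runs: 'q' -> q1, 'vv' -> v2, 'oo' -> o2
Encoded: q1v2o2


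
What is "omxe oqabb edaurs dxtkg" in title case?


Input string: 'omxe oqabb edaurs dxtkg'
Operation: capitalize first letter of each word
Word transformations: 'omxe'->'Omxe', 'oqabb'->'Oqabb', 'edaurs'->'Edaurs', 'dxtkg'->'Dxtkg'
Result: Omxe Oqabb Edaurs Dxtkg


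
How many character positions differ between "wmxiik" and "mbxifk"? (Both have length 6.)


String 1: 'wmxiik'
String 2: 'mbxifk'
Compare each position: pos 0: 'w'!='m', pos 1: 'm'!='b', pos 2: 'x'=='x', pos 3: 'i'=='i', pos 4: 'i'!='f', pos 5: 'k'=='k'
Differing positions: 3
Hamming distance: 3


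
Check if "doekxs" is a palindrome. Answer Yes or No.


Input string: 'doekxs'
Reversed: 'sxkeod'
Compare pairs: s[0]='d' vs s[5]='s' (mismatch), s[1]='o' vs s[4]='x' (mismatch), s[2]='e' vs s[3]='k' (mismatch)
Palindrome: No


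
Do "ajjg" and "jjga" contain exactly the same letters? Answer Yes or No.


String 1: 'ajjg' -> sorted: 'agjj'
String 2: 'jjga' -> sorted: 'agjj'
Compare sorted forms: 'agjj' == 'agjj'
Anagram: Yes


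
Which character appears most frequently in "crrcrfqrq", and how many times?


Input: 'crrcrfqrq'
Operation: tally each character
Counts: 'c':2, 'f':1, 'q':2, 'r':4
Maximum: 'r' appears 4 times


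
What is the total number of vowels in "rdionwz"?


Input string: 'rdionwz'
Operation: count vowels (a, e, i, o, u)
Scan: s[0]='r', s[1]='d', s[2]='i' (vowel), s[3]='o' (vowel), s[4]='n', s[5]='w', s[6]='z'
Vowels found: 2
Result: 2


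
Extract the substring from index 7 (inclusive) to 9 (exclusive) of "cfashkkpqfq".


Input string: 'cfashkkpqfq'
Operation: slice [7:9]
Extract characters: s[7]='p', s[8]='q'
Result: pq


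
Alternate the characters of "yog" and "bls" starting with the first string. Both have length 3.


String 1: 'yog'
String 2: 'bls'
Operation: alternate characters
Pairs: 'y'+'b', 'o'+'l', 'g'+'s'
Result: ybolgs


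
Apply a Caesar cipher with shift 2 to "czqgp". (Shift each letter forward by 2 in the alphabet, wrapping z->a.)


Input: 'czqgp', shift = 2
Operation: for each letter, (position + 2) mod 26
Mapping: 'c'(2+2=4)->'e', 'z'(25+2=27, 27 mod 26=1)->'b', 'q'(16+2=18)->'s', 'g'(6+2=8)->'i', 'p'(15+2=17)->'r'
Result: ebsir


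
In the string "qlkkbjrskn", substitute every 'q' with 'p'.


Input string: 'qlkkbjrskn'
Operation: replace 'q' with 'p'
Positions of 'q': 0
After replacement: plkkbjrskn


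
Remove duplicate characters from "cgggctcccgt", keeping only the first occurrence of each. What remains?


Input: 'cgggctcccgt'
Operation: keep first occurrence of each character
Scan: s[0]='c' new -> keep; s[1]='g' new -> keep; s[2]='g' seen -> skip; s[3]='g' seen -> skip; s[4]='c' seen -> skip; s[5]='t' new -> keep; s[6]='c' seen -> skip; s[7]='c' seen -> skip; s[8]='c' seen -> skip; s[9]='g' seen -> skip; s[10]='t' seen -> skip
Result: cgt


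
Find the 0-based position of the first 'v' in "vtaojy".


Input string: 'vtaojy'
Target: 'v'
Scanning left to right: s[0]='v'
First match at index: 0


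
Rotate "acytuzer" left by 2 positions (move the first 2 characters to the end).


Input: 'acytuzer', shift = 2
Operation: split at index 2 and swap parts
Front part s[0:2] = 'ac'
Back part s[2:] = 'ytuzer'
Rotated = back + front = 'ytuzer' + 'ac'
Result: ytuzerac


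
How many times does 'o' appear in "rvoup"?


Input string: 'rvoup'
Target character: 'o'
Scan each position: s[2]='o'
Matches found at indices: 2
Total: 1


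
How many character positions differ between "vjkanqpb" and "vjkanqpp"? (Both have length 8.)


String 1: 'vjkanqpb'
String 2: 'vjkanqpp'
Compare each position: pos 0: 'v'=='v', pos 1: 'j'=='j', pos 2: 'k'=='k', pos 3: 'a'=='a', pos 4: 'n'=='n', pos 5: 'q'=='q', pos 6: 'p'=='p', pos 7: 'b'!='p'
Differing positions: 1
Hamming distance: 1


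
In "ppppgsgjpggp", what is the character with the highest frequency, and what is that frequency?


Input: 'ppppgsgjpggp'
Operation: tally each character
Counts: 'g':4, 'j':1, 'p':6, 's':1
Maximum: 'p' appears 6 times


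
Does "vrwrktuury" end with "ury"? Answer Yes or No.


Input string: 'vrwrktuury'
Suffix to check: 'ury'
Last 3 characters of input: 'ury'
Match: True
Result: Yes


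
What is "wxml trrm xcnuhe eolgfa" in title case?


Input string: 'wxml trrm xcnuhe eolgfa'
Operation: capitalize first letter of each word
Word transformations: 'wxml'->'Wxml', 'trrm'->'Trrm', 'xcnuhe'->'Xcnuhe', 'eolgfa'->'Eolgfa'
Result: Wxml Trrm Xcnuhe Eolgfa


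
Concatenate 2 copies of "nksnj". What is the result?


Input string: 'nksnj'
Operation: repeat 2 times
Concatenation: 'nksnj' + 'nksnj'
Result: nksnjnksnj


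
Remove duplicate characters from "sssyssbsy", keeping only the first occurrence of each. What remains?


Input: 'sssyssbsy'
Operation: keep first occurrence of each character
Scan: s[0]='s' new -> keep; s[1]='s' seen -> skip; s[2]='s' seen -> skip; s[3]='y' new -> keep; s[4]='s' seen -> skip; s[5]='s' seen -> skip; s[6]='b' new -> keep; s[7]='s' seen -> skip; s[8]='y' seen -> skip
Result: syb


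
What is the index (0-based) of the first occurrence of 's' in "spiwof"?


Input string: 'spiwof'
Target: 's'
Scanning left to right: s[0]='s'
First match at index: 0


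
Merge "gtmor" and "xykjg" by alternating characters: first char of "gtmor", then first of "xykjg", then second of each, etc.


String 1: 'gtmor'
String 2: 'xykjg'
Operation: alternate characters
Pairs: 'g'+'x', 't'+'y', 'm'+'k', 'o'+'j', 'r'+'g'
Result: gxtymkojrg


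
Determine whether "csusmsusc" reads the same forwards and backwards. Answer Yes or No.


Input string: 'csusmsusc'
Reversed: 'csusmsusc'
Compare pairs: s[0]='c' vs s[8]='c' (match), s[1]='s' vs s[7]='s' (match), s[2]='u' vs s[6]='u' (match), s[3]='s' vs s[5]='s' (match)
Palindrome: Yes


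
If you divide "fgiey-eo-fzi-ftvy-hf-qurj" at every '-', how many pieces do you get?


Input string: 'fgiey-eo-fzi-ftvy-hf-qurj'
Delimiter: '-'
Split result: 'fgiey', 'eo', 'fzi', 'ftvy', 'hf', 'qurj'
Number of parts: 6


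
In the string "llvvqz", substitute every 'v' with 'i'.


Input string: 'llvvqz'
Operation: replace 'v' with 'i'
Positions of 'v': 2, 3
After replacement: lliiqz


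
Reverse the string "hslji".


Input string: 'hslji'
Operation: reverse character order
Original order: 'h' -> 's' -> 'l' -> 'j' -> 'i'
Reversed order: 'i' -> 'j' -> 'l' -> 's' -> 'h'
Result: ijlsh


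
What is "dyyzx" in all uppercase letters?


Input string: 'dyyzx'
Operation: convert each letter to uppercase
Mapping: 'd'->'D', 'y'->'Y', 'y'->'Y', 'z'->'Z', 'x'->'X'
Result: DYYZX


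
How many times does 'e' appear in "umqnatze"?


Input string: 'umqnatze'
Target character: 'e'
Scan each position: s[7]='e'
Matches found at indices: 7
Total: 1


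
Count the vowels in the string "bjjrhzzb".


Input string: 'bjjrhzzb'
Operation: count vowels (a, e, i, o, u)
Scan: s[0]='b', s[1]='j', s[2]='j', s[3]='r', s[4]='h', s[5]='z', s[6]='z', s[7]='b'
Vowels found: 0
Result: 0


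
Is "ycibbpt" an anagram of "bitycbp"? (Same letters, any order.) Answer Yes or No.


String 1: 'bitycbp' -> sorted: 'bbcipty'
String 2: 'ycibbpt' -> sorted: 'bbcipty'
Compare sorted forms: 'bbcipty' == 'bbcipty'
Anagram: Yes


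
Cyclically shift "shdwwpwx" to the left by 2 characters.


Input: 'shdwwpwx', shift = 2
Operation: split at index 2 and swap parts
Front part s[0:2] = 'sh'
Back part s[2:] = 'dwwpwx'
Rotated = back + front = 'dwwpwx' + 'sh'
Result: dwwpwxsh


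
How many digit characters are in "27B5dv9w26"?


Input string: '27B5dv9w26'
Operation: count digit characters (0-9)
Scan: '2'(digit), '7'(digit), 'B', '5'(digit), 'd', 'v', '9'(digit), 'w', '2'(digit), '6'(digit)
Digits found: 6
Result: 6


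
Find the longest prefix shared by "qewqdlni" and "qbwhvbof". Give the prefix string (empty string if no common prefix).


String 1: 'qewqdlni'
String 2: 'qbwhvbof'
Compare position by position:
pos 0: 'q' vs 'q' match
pos 1: 'e' vs 'b' differ -> stop
Longest common prefix: "q" (length 1)


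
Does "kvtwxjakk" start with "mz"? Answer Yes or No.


Input string: 'kvtwxjakk'
Prefix to check: 'mz'
First 2 characters of input: 'kv'
Match: False
Result: No


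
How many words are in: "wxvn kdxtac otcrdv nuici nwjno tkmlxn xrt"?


Input string: 'wxvn kdxtac otcrdv nuici nwjno tkmlxn xrt'
Operation: split by spaces
Words found: 'wxvn', 'kdxtac', 'otcrdv', 'nuici', 'nwjno', 'tkmlxn', 'xrt'
Word count: 7


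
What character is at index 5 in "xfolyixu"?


Input string: 'xfolyixu'
Operation: get character at index 5
Index mapping: s[0]='x', s[1]='f', s[2]='o', s[3]='l', s[4]='y', s[5]='i'
Result: 'i'


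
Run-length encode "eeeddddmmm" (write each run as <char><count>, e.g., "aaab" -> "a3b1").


Input: 'eeeddddmmm'
Operation: identify consecutive runs
Runs: 'eee' -> e3, 'dddd' -> d4, 'mmm' -> m3
Encoded: e3d4m3


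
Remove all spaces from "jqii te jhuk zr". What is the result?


Input string: 'jqii te jhuk zr'
Operation: remove all spaces
Words: 'jqii', 'te', 'jhuk', 'zr'
Join without spaces: jqiitejhukzr


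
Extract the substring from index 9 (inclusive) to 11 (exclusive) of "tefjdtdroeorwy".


Input string: 'tefjdtdroeorwy'
Operation: slice [9:11]
Extract characters: s[9]='e', s[10]='o'
Result: eo


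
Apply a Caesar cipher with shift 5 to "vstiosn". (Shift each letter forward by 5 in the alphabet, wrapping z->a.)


Input: 'vstiosn', shift = 5
Operation: for each letter, (position + 5) mod 26
Mapping: 'v'(21+5=26, 26 mod 26=0)->'a', 's'(18+5=23)->'x', 't'(19+5=24)->'y', 'i'(8+5=13)->'n', 'o'(14+5=19)->'t', 's'(18+5=23)->'x', 'n'(13+5=18)->'s'
Result: axyntxs


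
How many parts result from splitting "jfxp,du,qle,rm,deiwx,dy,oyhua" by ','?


Input string: 'jfxp,du,qle,rm,deiwx,dy,oyhua'
Delimiter: ','
Split result: 'jfxp', 'du', 'qle', 'rm', 'deiwx', 'dy', 'oyhua'
Number of parts: 7


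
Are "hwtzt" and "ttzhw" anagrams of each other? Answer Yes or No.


String 1: 'hwtzt' -> sorted: 'httwz'
String 2: 'ttzhw' -> sorted: 'httwz'
Compare sorted forms: 'httwz' == 'httwz'
Anagram: Yes


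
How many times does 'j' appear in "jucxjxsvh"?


Input string: 'jucxjxsvh'
Target character: 'j'
Scan each position: s[0]='j', s[4]='j'
Matches found at indices: 0, 4
Total: 2


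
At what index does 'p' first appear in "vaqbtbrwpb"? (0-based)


Input string: 'vaqbtbrwpb'
Target: 'p'
Scanning left to right: s[0]='v', s[1]='a', s[2]='q', s[3]='b', s[4]='t', s[5]='b', s[6]='r', s[7]='w', s[8]='p'
First match at index: 8


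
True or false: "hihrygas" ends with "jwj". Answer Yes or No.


Input string: 'hihrygas'
Suffix to check: 'jwj'
Last 3 characters of input: 'gas'
Match: False
Result: No


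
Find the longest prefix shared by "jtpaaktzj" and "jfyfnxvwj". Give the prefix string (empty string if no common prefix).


String 1: 'jtpaaktzj'
String 2: 'jfyfnxvwj'
Compare position by position:
pos 0: 'j' vs 'j' match
pos 1: 't' vs 'f' differ -> stop
Longest common prefix: "j" (length 1)


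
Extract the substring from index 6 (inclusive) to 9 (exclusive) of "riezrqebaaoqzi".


Input string: 'riezrqebaaoqzi'
Operation: slice [6:9]
Extract characters: s[6]='e', s[7]='b', s[8]='a'
Result: eba


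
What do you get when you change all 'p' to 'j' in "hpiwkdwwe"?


Input string: 'hpiwkdwwe'
Operation: replace 'p' with 'j'
Positions of 'p': 1
After replacement: hjiwkdwwe


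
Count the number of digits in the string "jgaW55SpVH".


Input string: 'jgaW55SpVH'
Operation: count digit characters (0-9)
Scan: 'j', 'g', 'a', 'W', '5'(digit), '5'(digit), 'S', 'p', 'V', 'H'
Digits found: 2
Result: 2


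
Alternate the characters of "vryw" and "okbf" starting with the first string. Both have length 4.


String 1: 'vryw'
String 2: 'okbf'
Operation: alternate characters
Pairs: 'v'+'o', 'r'+'k', 'y'+'b', 'w'+'f'
Result: vorkybwf


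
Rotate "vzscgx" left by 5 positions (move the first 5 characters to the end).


Input: 'vzscgx', shift = 5
Operation: split at index 5 and swap parts
Front part s[0:5] = 'vzscg'
Back part s[5:] = 'x'
Rotated = back + front = 'x' + 'vzscg'
Result: xvzscg


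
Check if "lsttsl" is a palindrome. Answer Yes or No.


Input string: 'lsttsl'
Reversed: 'lsttsl'
Compare pairs: s[0]='l' vs s[5]='l' (match), s[1]='s' vs s[4]='s' (match), s[2]='t' vs s[3]='t' (match)
Palindrome: Yes


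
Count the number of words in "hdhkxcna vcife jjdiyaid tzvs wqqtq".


Input string: 'hdhkxcna vcife jjdiyaid tzvs wqqtq'
Operation: split by spaces
Words found: 'hdhkxcna', 'vcife', 'jjdiyaid', 'tzvs', 'wqqtq'
Word count: 5


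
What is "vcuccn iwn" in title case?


Input string: 'vcuccn iwn'
Operation: capitalize first letter of each word
Word transformations: 'vcuccn'->'Vcuccn', 'iwn'->'Iwn'
Result: Vcuccn Iwn


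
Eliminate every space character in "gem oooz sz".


Input string: 'gem oooz sz'
Operation: remove all spaces
Words: 'gem', 'oooz', 'sz'
Join without spaces: gemooozsz


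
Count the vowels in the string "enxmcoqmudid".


Input string: 'enxmcoqmudid'
Operation: count vowels (a, e, i, o, u)
Scan: s[0]='e' (vowel), s[1]='n', s[2]='x', s[3]='m', s[4]='c', s[5]='o' (vowel), s[6]='q', s[7]='m', s[8]='u' (vowel), s[9]='d', s[10]='i' (vowel), s[11]='d'
Vowels found: 4
Result: 4


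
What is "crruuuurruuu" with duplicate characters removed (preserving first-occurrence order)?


Input: 'crruuuurruuu'
Operation: keep first occurrence of each character
Scan: s[0]='c' new -> keep; s[1]='r' new -> keep; s[2]='r' seen -> skip; s[3]='u' new -> keep; s[4]='u' seen -> skip; s[5]='u' seen -> skip; s[6]='u' seen -> skip; s[7]='r' seen -> skip; s[8]='r' seen -> skip; s[9]='u' seen -> skip; s[10]='u' seen -> skip; s[11]='u' seen -> skip
Result: cru


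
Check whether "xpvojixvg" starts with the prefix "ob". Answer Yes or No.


Input string: 'xpvojixvg'
Prefix to check: 'ob'
First 2 characters of input: 'xp'
Match: False
Result: No


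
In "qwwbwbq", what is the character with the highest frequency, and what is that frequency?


Input: 'qwwbwbq'
Operation: tally each character
Counts: 'b':2, 'q':2, 'w':3
Maximum: 'w' appears 3 times


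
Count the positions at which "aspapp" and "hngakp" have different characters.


String 1: 'aspapp'
String 2: 'hngakp'
Compare each position: pos 0: 'a'!='h', pos 1: 's'!='n', pos 2: 'p'!='g', pos 3: 'a'=='a', pos 4: 'p'!='k', pos 5: 'p'=='p'
Differing positions: 4
Hamming distance: 4


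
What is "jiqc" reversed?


Input string: 'jiqc'
Operation: reverse character order
Original order: 'j' -> 'i' -> 'q' -> 'c'
Reversed order: 'c' -> 'q' -> 'i' -> 'j'
Result: cqij


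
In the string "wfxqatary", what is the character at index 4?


Input string: 'wfxqatary'
Operation: get character at index 4
Index mapping: s[0]='w', s[1]='f', s[2]='x', s[3]='q', s[4]='a'
Result: 'a'


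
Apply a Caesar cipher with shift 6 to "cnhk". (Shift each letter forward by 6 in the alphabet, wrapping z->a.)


Input: 'cnhk', shift = 6
Operation: for each letter, (position + 6) mod 26
Mapping: 'c'(2+6=8)->'i', 'n'(13+6=19)->'t', 'h'(7+6=13)->'n', 'k'(10+6=16)->'q'
Result: itnq


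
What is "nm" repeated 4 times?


Input string: 'nm'
Operation: repeat 4 times
Concatenation: 'nm' + 'nm' + 'nm' + 'nm'
Result: nmnmnmnm


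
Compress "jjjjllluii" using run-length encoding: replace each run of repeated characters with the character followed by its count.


Input: 'jjjjllluii'
Operation: identify consecutive runs
Runs: 'jjjj' -> j4, 'lll' -> l3, 'u' -> u1, 'ii' -> i2
Encoded: j4l3u1i2


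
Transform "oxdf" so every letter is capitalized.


Input string: 'oxdf'
Operation: convert each letter to uppercase
Mapping: 'o'->'O', 'x'->'X', 'd'->'D', 'f'->'F'
Result: OXDF


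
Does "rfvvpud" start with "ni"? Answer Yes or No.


Input string: 'rfvvpud'
Prefix to check: 'ni'
First 2 characters of input: 'rf'
Match: False
Result: No


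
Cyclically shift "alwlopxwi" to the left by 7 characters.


Input: 'alwlopxwi', shift = 7
Operation: split at index 7 and swap parts
Front part s[0:7] = 'alwlopx'
Back part s[7:] = 'wi'
Rotated = back + front = 'wi' + 'alwlopx'
Result: wialwlopx


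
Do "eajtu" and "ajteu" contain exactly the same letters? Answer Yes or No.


String 1: 'eajtu' -> sorted: 'aejtu'
String 2: 'ajteu' -> sorted: 'aejtu'
Compare sorted forms: 'aejtu' == 'aejtu'
Anagram: Yes


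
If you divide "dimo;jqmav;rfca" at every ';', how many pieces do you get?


Input string: 'dimo;jqmav;rfca'
Delimiter: ';'
Split result: 'dimo', 'jqmav', 'rfca'
Number of parts: 3


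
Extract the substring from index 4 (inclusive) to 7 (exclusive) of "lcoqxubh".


Input string: 'lcoqxubh'
Operation: slice [4:7]
Extract characters: s[4]='x', s[5]='u', s[6]='b'
Result: xub


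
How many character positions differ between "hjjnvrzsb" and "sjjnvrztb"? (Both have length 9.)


String 1: 'hjjnvrzsb'
String 2: 'sjjnvrztb'
Compare each position: pos 0: 'h'!='s', pos 1: 'j'=='j', pos 2: 'j'=='j', pos 3: 'n'=='n', pos 4: 'v'=='v', pos 5: 'r'=='r', pos 6: 'z'=='z', pos 7: 's'!='t', pos 8: 'b'=='b'
Differing positions: 2
Hamming distance: 2


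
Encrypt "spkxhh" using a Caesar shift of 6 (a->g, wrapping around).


Input: 'spkxhh', shift = 6
Operation: for each letter, (position + 6) mod 26
Mapping: 's'(18+6=24)->'y', 'p'(15+6=21)->'v', 'k'(10+6=16)->'q', 'x'(23+6=29, 29 mod 26=3)->'d', 'h'(7+6=13)->'n', 'h'(7+6=13)->'n'
Result: yvqdnn


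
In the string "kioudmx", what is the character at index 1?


Input string: 'kioudmx'
Operation: get character at index 1
Index mapping: s[0]='k', s[1]='i'
Result: 'i'


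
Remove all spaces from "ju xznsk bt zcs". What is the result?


Input string: 'ju xznsk bt zcs'
Operation: remove all spaces
Words: 'ju', 'xznsk', 'bt', 'zcs'
Join without spaces: juxznskbtzcs


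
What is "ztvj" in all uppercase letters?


Input string: 'ztvj'
Operation: convert each letter to uppercase
Mapping: 'z'->'Z', 't'->'T', 'v'->'V', 'j'->'J'
Result: ZTVJ


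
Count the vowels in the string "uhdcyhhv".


Input string: 'uhdcyhhv'
Operation: count vowels (a, e, i, o, u)
Scan: s[0]='u' (vowel), s[1]='h', s[2]='d', s[3]='c', s[4]='y', s[5]='h', s[6]='h', s[7]='v'
Vowels found: 1
Result: 1


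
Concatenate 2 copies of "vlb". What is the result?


Input string: 'vlb'
Operation: repeat 2 times
Concatenation: 'vlb' + 'vlb'
Result: vlbvlb


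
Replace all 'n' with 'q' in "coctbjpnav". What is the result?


Input string: 'coctbjpnav'
Operation: replace 'n' with 'q'
Positions of 'n': 7
After replacement: coctbjpqav


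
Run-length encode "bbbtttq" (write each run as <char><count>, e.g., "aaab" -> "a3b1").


Input: 'bbbtttq'
Operation: identify consecutive runs
Runs: 'bbb' -> b3, 'ttt' -> t3, 'q' -> q1
Encoded: b3t3q1


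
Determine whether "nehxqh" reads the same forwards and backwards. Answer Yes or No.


Input string: 'nehxqh'
Reversed: 'hqxhen'
Compare pairs: s[0]='n' vs s[5]='h' (mismatch), s[1]='e' vs s[4]='q' (mismatch), s[2]='h' vs s[3]='x' (mismatch)
Palindrome: No


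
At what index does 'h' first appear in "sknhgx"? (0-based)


Input string: 'sknhgx'
Target: 'h'
Scanning left to right: s[0]='s', s[1]='k', s[2]='n', s[3]='h'
First match at index: 3


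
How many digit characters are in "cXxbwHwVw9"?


Input string: 'cXxbwHwVw9'
Operation: count digit characters (0-9)
Scan: 'c', 'X', 'x', 'b', 'w', 'H', 'w', 'V', 'w', '9'(digit)
Digits found: 1
Result: 1


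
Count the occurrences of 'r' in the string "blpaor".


Input string: 'blpaor'
Target character: 'r'
Scan each position: s[5]='r'
Matches found at indices: 5
Total: 1


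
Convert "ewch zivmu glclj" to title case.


Input string: 'ewch zivmu glclj'
Operation: capitalize first letter of each word
Word transformations: 'ewch'->'Ewch', 'zivmu'->'Zivmu', 'glclj'->'Glclj'
Result: Ewch Zivmu Glclj


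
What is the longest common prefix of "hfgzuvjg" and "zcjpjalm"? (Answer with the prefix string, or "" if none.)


String 1: 'hfgzuvjg'
String 2: 'zcjpjalm'
Compare position by position:
pos 0: 'h' vs 'z' differ -> stop
Longest common prefix: "" (length 0)


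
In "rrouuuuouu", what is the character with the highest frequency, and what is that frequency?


Input: 'rrouuuuouu'
Operation: tally each character
Counts: 'o':2, 'r':2, 'u':6
Maximum: 'u' appears 6 times


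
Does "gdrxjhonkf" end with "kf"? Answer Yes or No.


Input string: 'gdrxjhonkf'
Suffix to check: 'kf'
Last 2 characters of input: 'kf'
Match: True
Result: Yes


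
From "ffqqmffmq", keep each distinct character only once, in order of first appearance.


Input: 'ffqqmffmq'
Operation: keep first occurrence of each character
Scan: s[0]='f' new -> keep; s[1]='f' seen -> skip; s[2]='q' new -> keep; s[3]='q' seen -> skip; s[4]='m' new -> keep; s[5]='f' seen -> skip; s[6]='f' seen -> skip; s[7]='m' seen -> skip; s[8]='q' seen -> skip
Result: fqm


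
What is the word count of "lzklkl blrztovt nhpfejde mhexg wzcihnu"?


Input string: 'lzklkl blrztovt nhpfejde mhexg wzcihnu'
Operation: split by spaces
Words found: 'lzklkl', 'blrztovt', 'nhpfejde', 'mhexg', 'wzcihnu'
Word count: 5


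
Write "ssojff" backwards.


Input string: 'ssojff'
Operation: reverse character order
Original order: 's' -> 's' -> 'o' -> 'j' -> 'f' -> 'f'
Reversed order: 'f' -> 'f' -> 'j' -> 'o' -> 's' -> 's'
Result: ffjoss


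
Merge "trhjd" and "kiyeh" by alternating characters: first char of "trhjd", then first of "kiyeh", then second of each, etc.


String 1: 'trhjd'
String 2: 'kiyeh'
Operation: alternate characters
Pairs: 't'+'k', 'r'+'i', 'h'+'y', 'j'+'e', 'd'+'h'
Result: tkrihyjedh


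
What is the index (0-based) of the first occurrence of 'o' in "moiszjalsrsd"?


Input string: 'moiszjalsrsd'
Target: 'o'
Scanning left to right: s[0]='m', s[1]='o'
First match at index: 1


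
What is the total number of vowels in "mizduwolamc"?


Input string: 'mizduwolamc'
Operation: count vowels (a, e, i, o, u)
Scan: s[0]='m', s[1]='i' (vowel), s[2]='z', s[3]='d', s[4]='u' (vowel), s[5]='w', s[6]='o' (vowel), s[7]='l', s[8]='a' (vowel), s[9]='m', s[10]='c'
Vowels found: 4
Result: 4


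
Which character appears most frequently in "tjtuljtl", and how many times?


Input: 'tjtuljtl'
Operation: tally each character
Counts: 'j':2, 'l':2, 't':3, 'u':1
Maximum: 't' appears 3 times


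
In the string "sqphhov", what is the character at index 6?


Input string: 'sqphhov'
Operation: get character at index 6
Index mapping: s[0]='s', s[1]='q', s[2]='p', s[3]='h', s[4]='h', s[5]='o', s[6]='v'
Result: 'v'


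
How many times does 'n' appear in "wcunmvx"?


Input string: 'wcunmvx'
Target character: 'n'
Scan each position: s[3]='n'
Matches found at indices: 3
Total: 1


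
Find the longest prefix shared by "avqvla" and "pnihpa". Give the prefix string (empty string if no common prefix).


String 1: 'avqvla'
String 2: 'pnihpa'
Compare position by position:
pos 0: 'a' vs 'p' differ -> stop
Longest common prefix: "" (length 0)


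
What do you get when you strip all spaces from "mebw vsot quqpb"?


Input string: 'mebw vsot quqpb'
Operation: remove all spaces
Words: 'mebw', 'vsot', 'quqpb'
Join without spaces: mebwvsotquqpb


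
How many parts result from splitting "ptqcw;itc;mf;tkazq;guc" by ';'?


Input string: 'ptqcw;itc;mf;tkazq;guc'
Delimiter: ';'
Split result: 'ptqcw', 'itc', 'mf', 'tkazq', 'guc'
Number of parts: 5


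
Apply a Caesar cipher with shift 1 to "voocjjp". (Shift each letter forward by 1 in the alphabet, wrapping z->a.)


Input: 'voocjjp', shift = 1
Operation: for each letter, (position + 1) mod 26
Mapping: 'v'(21+1=22)->'w', 'o'(14+1=15)->'p', 'o'(14+1=15)->'p', 'c'(2+1=3)->'d', 'j'(9+1=10)->'k', 'j'(9+1=10)->'k', 'p'(15+1=16)->'q'
Result: wppdkkq


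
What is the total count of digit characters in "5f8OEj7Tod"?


Input string: '5f8OEj7Tod'
Operation: count digit characters (0-9)
Scan: '5'(digit), 'f', '8'(digit), 'O', 'E', 'j', '7'(digit), 'T', 'o', 'd'
Digits found: 3
Result: 3


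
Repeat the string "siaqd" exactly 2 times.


Input string: 'siaqd'
Operation: repeat 2 times
Concatenation: 'siaqd' + 'siaqd'
Result: siaqdsiaqd


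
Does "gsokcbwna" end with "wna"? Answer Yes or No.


Input string: 'gsokcbwna'
Suffix to check: 'wna'
Last 3 characters of input: 'wna'
Match: True
Result: Yes


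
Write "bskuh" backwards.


Input string: 'bskuh'
Operation: reverse character order
Original order: 'b' -> 's' -> 'k' -> 'u' -> 'h'
Reversed order: 'h' -> 'u' -> 'k' -> 's' -> 'b'
Result: huksb


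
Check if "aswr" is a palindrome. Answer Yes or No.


Input string: 'aswr'
Reversed: 'rwsa'
Compare pairs: s[0]='a' vs s[3]='r' (mismatch), s[1]='s' vs s[2]='w' (mismatch)
Palindrome: No


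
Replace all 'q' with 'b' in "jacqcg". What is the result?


Input string: 'jacqcg'
Operation: replace 'q' with 'b'
Positions of 'q': 3
After replacement: jacbcg


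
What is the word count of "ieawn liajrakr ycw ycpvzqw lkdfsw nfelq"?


Input string: 'ieawn liajrakr ycw ycpvzqw lkdfsw nfelq'
Operation: split by spaces
Words found: 'ieawn', 'liajrakr', 'ycw', 'ycpvzqw', 'lkdfsw', 'nfelq'
Word count: 6


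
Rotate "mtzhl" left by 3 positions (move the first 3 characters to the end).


Input: 'mtzhl', shift = 3
Operation: split at index 3 and swap parts
Front part s[0:3] = 'mtz'
Back part s[3:] = 'hl'
Rotated = back + front = 'hl' + 'mtz'
Result: hlmtz


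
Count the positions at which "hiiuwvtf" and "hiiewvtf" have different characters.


String 1: 'hiiuwvtf'
String 2: 'hiiewvtf'
Compare each position: pos 0: 'h'=='h', pos 1: 'i'=='i', pos 2: 'i'=='i', pos 3: 'u'!='e', pos 4: 'w'=='w', pos 5: 'v'=='v', pos 6: 't'=='t', pos 7: 'f'=='f'
Differing positions: 1
Hamming distance: 1


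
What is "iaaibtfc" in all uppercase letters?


Input string: 'iaaibtfc'
Operation: convert each letter to uppercase
Mapping: 'i'->'I', 'a'->'A', 'a'->'A', 'i'->'I', 'b'->'B', 't'->'T', 'f'->'F', 'c'->'C'
Result: IAAIBTFC


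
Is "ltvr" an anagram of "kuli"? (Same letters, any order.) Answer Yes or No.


String 1: 'kuli' -> sorted: 'iklu'
String 2: 'ltvr' -> sorted: 'lrtv'
Compare sorted forms: 'iklu' != 'lrtv'
Anagram: No


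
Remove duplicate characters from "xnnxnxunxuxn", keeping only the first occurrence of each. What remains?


Input: 'xnnxnxunxuxn'
Operation: keep first occurrence of each character
Scan: s[0]='x' new -> keep; s[1]='n' new -> keep; s[2]='n' seen -> skip; s[3]='x' seen -> skip; s[4]='n' seen -> skip; s[5]='x' seen -> skip; s[6]='u' new -> keep; s[7]='n' seen -> skip; s[8]='x' seen -> skip; s[9]='u' seen -> skip; s[10]='x' seen -> skip; s[11]='n' seen -> skip
Result: xnu


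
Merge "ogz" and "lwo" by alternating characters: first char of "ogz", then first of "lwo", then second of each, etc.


String 1: 'ogz'
String 2: 'lwo'
Operation: alternate characters
Pairs: 'o'+'l', 'g'+'w', 'z'+'o'
Result: olgwzo


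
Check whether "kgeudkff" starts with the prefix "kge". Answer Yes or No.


Input string: 'kgeudkff'
Prefix to check: 'kge'
First 3 characters of input: 'kge'
Match: True
Result: Yes


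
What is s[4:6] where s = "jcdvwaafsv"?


Input string: 'jcdvwaafsv'
Operation: slice [4:6]
Extract characters: s[4]='w', s[5]='a'
Result: wa


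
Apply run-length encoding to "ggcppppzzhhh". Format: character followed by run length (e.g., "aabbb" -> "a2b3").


Input: 'ggcppppzzhhh'
Operation: identify consecutive runs
Runs: 'gg' -> g2, 'c' -> c1, 'pppp' -> p4, 'zz' -> z2, 'hhh' -> h3
Encoded: g2c1p4z2h3


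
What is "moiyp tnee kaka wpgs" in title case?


Input string: 'moiyp tnee kaka wpgs'
Operation: capitalize first letter of each word
Word transformations: 'moiyp'->'Moiyp', 'tnee'->'Tnee', 'kaka'->'Kaka', 'wpgs'->'Wpgs'
Result: Moiyp Tnee Kaka Wpgs


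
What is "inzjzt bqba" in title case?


Input string: 'inzjzt bqba'
Operation: capitalize first letter of each word
Word transformations: 'inzjzt'->'Inzjzt', 'bqba'->'Bqba'
Result: Inzjzt Bqba


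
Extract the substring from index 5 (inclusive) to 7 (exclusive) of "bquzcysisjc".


Input string: 'bquzcysisjc'
Operation: slice [5:7]
Extract characters: s[5]='y', s[6]='s'
Result: ys


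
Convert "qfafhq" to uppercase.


Input string: 'qfafhq'
Operation: convert each letter to uppercase
Mapping: 'q'->'Q', 'f'->'F', 'a'->'A', 'f'->'F', 'h'->'H', 'q'->'Q'
Result: QFAFHQ


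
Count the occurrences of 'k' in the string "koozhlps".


Input string: 'koozhlps'
Target character: 'k'
Scan each position: s[0]='k'
Matches found at indices: 0
Total: 1


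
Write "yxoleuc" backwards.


Input string: 'yxoleuc'
Operation: reverse character order
Original order: 'y' -> 'x' -> 'o' -> 'l' -> 'e' -> 'u' -> 'c'
Reversed order: 'c' -> 'u' -> 'e' -> 'l' -> 'o' -> 'x' -> 'y'
Result: cueloxy


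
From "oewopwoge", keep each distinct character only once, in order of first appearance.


Input: 'oewopwoge'
Operation: keep first occurrence of each character
Scan: s[0]='o' new -> keep; s[1]='e' new -> keep; s[2]='w' new -> keep; s[3]='o' seen -> skip; s[4]='p' new -> keep; s[5]='w' seen -> skip; s[6]='o' seen -> skip; s[7]='g' new -> keep; s[8]='e' seen -> skip
Result: oewpg


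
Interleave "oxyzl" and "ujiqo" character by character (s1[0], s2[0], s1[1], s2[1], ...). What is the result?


String 1: 'oxyzl'
String 2: 'ujiqo'
Operation: alternate characters
Pairs: 'o'+'u', 'x'+'j', 'y'+'i', 'z'+'q', 'l'+'o'
Result: ouxjyizqlo


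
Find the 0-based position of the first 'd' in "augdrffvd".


Input string: 'augdrffvd'
Target: 'd'
Scanning left to right: s[0]='a', s[1]='u', s[2]='g', s[3]='d'
First match at index: 3


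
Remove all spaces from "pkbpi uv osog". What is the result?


Input string: 'pkbpi uv osog'
Operation: remove all spaces
Words: 'pkbpi', 'uv', 'osog'
Join without spaces: pkbpiuvosog


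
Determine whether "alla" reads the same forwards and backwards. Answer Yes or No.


Input string: 'alla'
Reversed: 'alla'
Compare pairs: s[0]='a' vs s[3]='a' (match), s[1]='l' vs s[2]='l' (match)
Palindrome: Yes
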